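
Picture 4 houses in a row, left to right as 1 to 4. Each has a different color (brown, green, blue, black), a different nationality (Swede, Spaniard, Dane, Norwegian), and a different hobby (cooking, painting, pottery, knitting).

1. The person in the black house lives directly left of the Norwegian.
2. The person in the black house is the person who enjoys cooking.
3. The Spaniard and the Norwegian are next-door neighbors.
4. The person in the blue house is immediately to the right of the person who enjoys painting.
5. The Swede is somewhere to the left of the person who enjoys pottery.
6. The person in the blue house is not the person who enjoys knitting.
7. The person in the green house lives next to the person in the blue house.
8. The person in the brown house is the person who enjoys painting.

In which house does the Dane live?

The person in the black house is narrowed to house 1 or 2 or 3; consider each.
Placing it in house 2 and house 3 leads to a contradiction, so it's in house 1.
The Norwegian is in house 2 (clue 1).
By clue 2, the person who enjoys cooking is in house 1.
House 4 nationality: only Dane fits.
The person in the blue house is narrowed to house 3 or 4; consider each.
Placing it in house 4 leads to a contradiction, so it's in house 3.
From clue 4, the person who enjoys painting must be in house 2.
The person in the brown house is in house 2 (clue 8).
So house 4 gets green for color.
House 3's hobby must be pottery (nothing else left).
House 4 hobby: only knitting fits.
Clue 5 places the Swede in house 1.
That leaves Spaniard as the nationality for house 3.
So: house 1 = black/Swede/cooking, house 2 = brown/Norwegian/painting, house 3 = blue/Spaniard/pottery, house 4 = green/Dane/knitting.

4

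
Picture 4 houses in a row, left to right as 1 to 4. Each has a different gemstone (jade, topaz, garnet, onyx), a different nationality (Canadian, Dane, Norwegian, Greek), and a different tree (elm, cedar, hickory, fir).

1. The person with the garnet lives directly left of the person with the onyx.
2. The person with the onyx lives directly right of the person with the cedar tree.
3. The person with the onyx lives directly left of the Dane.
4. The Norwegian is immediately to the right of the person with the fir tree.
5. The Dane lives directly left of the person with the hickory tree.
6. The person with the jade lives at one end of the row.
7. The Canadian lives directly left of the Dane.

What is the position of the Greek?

The Dane is in house 3 (clue 5).
From clue 5, the person with the hickory tree must be in house 4.
The Canadian is in house 2 (clue 7).
That leaves Greek as the nationality for house 1.
So house 4 gets Norwegian for nationality.
Clue 3: the person with the onyx is in house 2.
Clue 4: the person with the fir tree is in house 3.
House 3 gemstone: only topaz fits.
That leaves jade as the gemstone for house 4.
From clue 2, the person with the cedar tree must be in house 1.
So house 1 gets garnet for gemstone.
House 2 tree: only elm fits.
So: house 1 = garnet/Greek/cedar, house 2 = onyx/Canadian/elm, house 3 = topaz/Dane/fir, house 4 = jade/Norwegian/hickory.

1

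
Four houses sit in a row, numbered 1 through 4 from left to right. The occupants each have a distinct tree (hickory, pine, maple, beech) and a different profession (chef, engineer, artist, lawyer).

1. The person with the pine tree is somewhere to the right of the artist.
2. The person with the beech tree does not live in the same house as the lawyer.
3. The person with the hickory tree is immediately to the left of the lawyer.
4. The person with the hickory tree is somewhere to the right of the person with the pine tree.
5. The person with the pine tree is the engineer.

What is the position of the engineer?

2

From clue 4, the person with the hickory tree must be in house 3.
Clue 4 places the person with the pine tree in house 2.
Clue 5: the engineer is in house 2.
From clue 1, the artist must be in house 1.
The lawyer is in house 4 (clue 3).
That leaves chef as the profession for house 3.
The person with the beech tree is in house 1 (clue 2).
That leaves maple as the tree for house 4.
So: house 1 = beech/artist, house 2 = pine/engineer, house 3 = hickory/chef, house 4 = maple/lawyer.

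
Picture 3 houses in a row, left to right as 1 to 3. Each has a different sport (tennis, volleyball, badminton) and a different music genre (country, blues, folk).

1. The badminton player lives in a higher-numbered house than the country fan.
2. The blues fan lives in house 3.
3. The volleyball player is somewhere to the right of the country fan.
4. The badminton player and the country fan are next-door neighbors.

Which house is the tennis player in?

By clue 2, the blues fan is in house 3.
House 1's sport must be tennis (nothing else left).
The badminton player is narrowed to house 2 or 3; consider each.
Placing it in house 3 leads to a contradiction, so it's in house 2.
Clue 1 places the country fan in house 1.
House 3's sport must be volleyball (nothing else left).
House 2's music genre must be folk (nothing else left).
So: house 1 = tennis/country, house 2 = badminton/folk, house 3 = volleyball/blues.

1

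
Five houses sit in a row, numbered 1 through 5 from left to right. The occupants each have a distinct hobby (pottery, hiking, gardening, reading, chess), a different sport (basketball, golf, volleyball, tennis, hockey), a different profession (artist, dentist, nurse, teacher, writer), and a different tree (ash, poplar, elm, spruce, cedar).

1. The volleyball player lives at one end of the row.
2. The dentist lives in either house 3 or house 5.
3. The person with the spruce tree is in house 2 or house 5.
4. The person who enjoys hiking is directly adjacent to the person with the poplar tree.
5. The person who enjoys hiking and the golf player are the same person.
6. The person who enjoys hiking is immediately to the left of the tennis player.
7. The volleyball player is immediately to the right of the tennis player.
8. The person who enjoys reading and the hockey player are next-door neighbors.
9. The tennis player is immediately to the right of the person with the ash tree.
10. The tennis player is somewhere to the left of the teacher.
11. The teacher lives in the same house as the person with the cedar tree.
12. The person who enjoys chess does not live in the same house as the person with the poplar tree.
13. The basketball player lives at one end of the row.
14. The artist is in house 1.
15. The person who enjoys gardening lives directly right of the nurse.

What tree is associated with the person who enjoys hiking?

ash

Clue 7 places the volleyball player in house 5.
Clue 7 places the tennis player in house 4.
From clue 9, the person with the ash tree must be in house 3.
The teacher is in house 5 (clue 10).
Clue 11 places the person with the cedar tree in house 5.
The artist is in house 1 (clue 14).
By clue 6, the person who enjoys hiking is in house 3.
House 1 sport: only basketball fits.
House 3 profession: only dentist fits.
The only tree still possible for house 2 is spruce.
The person with the poplar tree is in house 4 (clue 4).
The golf player is in house 3 (clue 5).
Clue 15: the person who enjoys gardening is in house 5.
By clue 15, the nurse is in house 4.
So house 2 gets hockey for sport.
House 2's profession must be writer (nothing else left).
The only tree still possible for house 1 is elm.
Clue 8: the person who enjoys reading is in house 1.
House 2's hobby must be chess (nothing else left).
House 4's hobby must be pottery (nothing else left).
So: house 1 = reading/basketball/artist/elm, house 2 = chess/hockey/writer/spruce, house 3 = hiking/golf/dentist/ash, house 4 = pottery/tennis/nurse/poplar, house 5 = gardening/volleyball/teacher/cedar.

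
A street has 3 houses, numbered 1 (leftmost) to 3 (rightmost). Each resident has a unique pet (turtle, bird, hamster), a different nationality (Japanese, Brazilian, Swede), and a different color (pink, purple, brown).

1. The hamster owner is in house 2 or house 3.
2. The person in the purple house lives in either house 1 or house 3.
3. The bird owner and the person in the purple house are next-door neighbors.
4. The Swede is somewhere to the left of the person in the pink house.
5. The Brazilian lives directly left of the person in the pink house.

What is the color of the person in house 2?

Clue 3 places the bird owner in house 2.
So house 1 gets turtle for pet.
So house 3 gets hamster for pet.
House 3's nationality must be Japanese (nothing else left).
The Brazilian is narrowed to house 1 or 2; consider each.
Placing it in house 1 leads to a contradiction, so it's in house 2.
From clue 5, the person in the pink house must be in house 3.
That leaves Swede as the nationality for house 1.
House 1 color: only purple fits.
So house 2 gets brown for color.
So: house 1 = turtle/Swede/purple, house 2 = bird/Brazilian/brown, house 3 = hamster/Japanese/pink.

brown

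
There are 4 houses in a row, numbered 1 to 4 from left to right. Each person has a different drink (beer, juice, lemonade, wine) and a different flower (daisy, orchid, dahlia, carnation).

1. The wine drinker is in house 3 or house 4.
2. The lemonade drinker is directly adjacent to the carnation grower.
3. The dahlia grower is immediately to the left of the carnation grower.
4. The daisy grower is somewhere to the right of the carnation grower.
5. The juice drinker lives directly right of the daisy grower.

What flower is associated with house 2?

The juice drinker is in house 4 (clue 5).
Clue 5: the daisy grower is in house 3.
House 3's drink must be wine (nothing else left).
House 2 flower: only carnation fits.
That leaves orchid as the flower for house 4.
Clue 2: the lemonade drinker is in house 1.
House 2's drink must be beer (nothing else left).
That leaves dahlia as the flower for house 1.
So: house 1 = lemonade/dahlia, house 2 = beer/carnation, house 3 = wine/daisy, house 4 = juice/orchid.

carnation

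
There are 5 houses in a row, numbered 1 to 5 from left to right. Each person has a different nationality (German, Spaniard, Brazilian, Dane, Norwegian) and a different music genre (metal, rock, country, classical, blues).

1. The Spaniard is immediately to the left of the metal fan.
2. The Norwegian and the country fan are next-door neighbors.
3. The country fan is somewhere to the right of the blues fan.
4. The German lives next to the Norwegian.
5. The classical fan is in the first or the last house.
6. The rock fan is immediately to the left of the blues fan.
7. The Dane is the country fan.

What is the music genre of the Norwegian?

blues

The classical fan is narrowed to house 1 or 5; consider each.
Placing it in house 5 leads to a contradiction, so it's in house 1.
The Dane is narrowed to house 4 or 5; consider each.
Placing it in house 4 leads to a contradiction, so it's in house 5.
Clue 7 places the country fan in house 5.
From clue 2, the Norwegian must be in house 4.
By clue 4, the German is in house 3.
House 4's music genre must be blues (nothing else left).
Clue 6: the rock fan is in house 3.
The only music genre still possible for house 2 is metal.
Clue 1 places the Spaniard in house 1.
House 2's nationality must be Brazilian (nothing else left).
So: house 1 = Spaniard/classical, house 2 = Brazilian/metal, house 3 = German/rock, house 4 = Norwegian/blues, house 5 = Dane/country.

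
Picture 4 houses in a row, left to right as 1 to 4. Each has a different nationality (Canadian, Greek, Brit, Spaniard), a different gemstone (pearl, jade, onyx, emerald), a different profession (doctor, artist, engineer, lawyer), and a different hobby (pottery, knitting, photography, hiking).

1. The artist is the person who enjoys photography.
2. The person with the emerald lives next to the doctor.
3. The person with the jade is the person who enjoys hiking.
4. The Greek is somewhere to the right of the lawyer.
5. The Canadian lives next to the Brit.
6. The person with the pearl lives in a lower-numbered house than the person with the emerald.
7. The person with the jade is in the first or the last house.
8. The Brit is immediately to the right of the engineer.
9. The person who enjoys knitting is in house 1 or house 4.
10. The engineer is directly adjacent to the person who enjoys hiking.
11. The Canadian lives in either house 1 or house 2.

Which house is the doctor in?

The engineer is in house 2 (clue 10).
By clue 10, the person who enjoys hiking is in house 1.
Clue 3: the person with the jade is in house 1.
The Brit is in house 3 (clue 8).
So house 2 gets pottery for hobby.
That leaves photography as the hobby for house 3.
The only hobby still possible for house 4 is knitting.
By clue 1, the artist is in house 3.
Clue 5 places the Canadian in house 2.
House 1 nationality: only Spaniard fits.
House 4's nationality must be Greek (nothing else left).
The only profession still possible for house 1 is lawyer.
The only profession still possible for house 4 is doctor.
From clue 2, the person with the emerald must be in house 3.
By clue 6, the person with the pearl is in house 2.
The only gemstone still possible for house 4 is onyx.
So: house 1 = Spaniard/jade/lawyer/hiking, house 2 = Canadian/pearl/engineer/pottery, house 3 = Brit/emerald/artist/photography, house 4 = Greek/onyx/doctor/knitting.

4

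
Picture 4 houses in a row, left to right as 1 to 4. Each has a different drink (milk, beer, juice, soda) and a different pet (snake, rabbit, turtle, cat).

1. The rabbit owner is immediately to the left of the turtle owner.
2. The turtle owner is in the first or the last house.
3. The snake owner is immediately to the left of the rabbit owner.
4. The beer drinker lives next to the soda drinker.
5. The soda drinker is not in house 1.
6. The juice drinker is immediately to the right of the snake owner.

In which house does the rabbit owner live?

3

From clue 2, the turtle owner must be in house 4.
The rabbit owner is in house 3 (clue 1).
From clue 3, the snake owner must be in house 2.
By clue 6, the juice drinker is in house 3.
That leaves cat as the pet for house 1.
The beer drinker is in house 1 (clue 4).
From clue 4, the soda drinker must be in house 2.
That leaves milk as the drink for house 4.
So: house 1 = beer/cat, house 2 = soda/snake, house 3 = juice/rabbit, house 4 = milk/turtle.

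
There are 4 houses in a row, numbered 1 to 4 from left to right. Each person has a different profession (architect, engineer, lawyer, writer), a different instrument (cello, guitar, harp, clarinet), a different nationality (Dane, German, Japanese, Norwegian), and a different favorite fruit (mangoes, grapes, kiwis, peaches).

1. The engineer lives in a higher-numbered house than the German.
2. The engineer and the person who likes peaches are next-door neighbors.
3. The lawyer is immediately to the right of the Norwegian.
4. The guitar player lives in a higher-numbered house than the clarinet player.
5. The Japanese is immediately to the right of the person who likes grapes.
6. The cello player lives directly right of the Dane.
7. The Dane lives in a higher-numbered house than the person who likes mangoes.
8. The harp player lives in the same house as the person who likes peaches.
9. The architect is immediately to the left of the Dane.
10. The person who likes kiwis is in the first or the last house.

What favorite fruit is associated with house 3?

grapes

The only nationality still possible for house 4 is Japanese.
The person who likes grapes is in house 3 (clue 5).
The architect is narrowed to house 1 or 2; consider each.
Placing it in house 2 leads to a contradiction, so it's in house 1.
By clue 9, the Dane is in house 2.
House 1 nationality: only German fits.
So house 3 gets Norwegian for nationality.
By clue 3, the lawyer is in house 4.
Clue 6 places the cello player in house 3.
From clue 7, the person who likes mangoes must be in house 1.
The only favorite fruit still possible for house 2 is peaches.
House 4 favorite fruit: only kiwis fits.
By clue 2, the engineer is in house 3.
The harp player is in house 2 (clue 8).
So house 2 gets writer for profession.
House 1's instrument must be clarinet (nothing else left).
So house 4 gets guitar for instrument.
So: house 1 = architect/clarinet/German/mangoes, house 2 = writer/harp/Dane/peaches, house 3 = engineer/cello/Norwegian/grapes, house 4 = lawyer/guitar/Japanese/kiwis.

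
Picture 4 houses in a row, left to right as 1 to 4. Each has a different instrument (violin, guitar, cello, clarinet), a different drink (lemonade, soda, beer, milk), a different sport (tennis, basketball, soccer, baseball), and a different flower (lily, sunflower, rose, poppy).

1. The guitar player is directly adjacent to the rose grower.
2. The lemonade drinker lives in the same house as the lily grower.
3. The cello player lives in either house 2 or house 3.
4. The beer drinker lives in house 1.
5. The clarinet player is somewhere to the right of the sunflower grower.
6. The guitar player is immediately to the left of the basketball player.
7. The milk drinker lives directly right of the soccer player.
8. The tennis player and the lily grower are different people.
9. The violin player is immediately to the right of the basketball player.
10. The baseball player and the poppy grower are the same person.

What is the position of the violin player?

By clue 4, the beer drinker is in house 1.
So house 1 gets guitar for instrument.
Clue 1 places the rose grower in house 2.
Clue 6: the basketball player is in house 2.
Clue 9 places the violin player in house 3.
That leaves cello as the instrument for house 2.
So house 4 gets clarinet for instrument.
The lemonade drinker is narrowed to house 3 or 4; consider each.
Placing it in house 4 leads to a contradiction, so it's in house 3.
Clue 2 places the lily grower in house 3.
House 1's flower must be sunflower (nothing else left).
So house 4 gets poppy for flower.
Clue 10 places the baseball player in house 4.
So house 3 gets soccer for sport.
Clue 7: the milk drinker is in house 4.
The only drink still possible for house 2 is soda.
House 1 sport: only tennis fits.
So: house 1 = guitar/beer/tennis/sunflower, house 2 = cello/soda/basketball/rose, house 3 = violin/lemonade/soccer/lily, house 4 = clarinet/milk/baseball/poppy.

3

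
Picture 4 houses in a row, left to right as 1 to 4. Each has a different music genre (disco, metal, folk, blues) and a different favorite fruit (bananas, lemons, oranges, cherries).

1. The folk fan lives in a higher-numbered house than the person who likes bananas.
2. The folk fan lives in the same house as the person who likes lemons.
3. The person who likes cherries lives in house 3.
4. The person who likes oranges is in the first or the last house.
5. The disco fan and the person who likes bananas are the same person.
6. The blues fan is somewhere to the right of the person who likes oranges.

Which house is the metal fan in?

From clue 3, the person who likes cherries must be in house 3.
Clue 6 places the person who likes oranges in house 1.
The only favorite fruit still possible for house 4 is lemons.
From clue 2, the folk fan must be in house 4.
By clue 5, the disco fan is in house 2.
The only music genre still possible for house 1 is metal.
The only music genre still possible for house 3 is blues.
The only favorite fruit still possible for house 2 is bananas.
So: house 1 = metal/oranges, house 2 = disco/bananas, house 3 = blues/cherries, house 4 = folk/lemons.

1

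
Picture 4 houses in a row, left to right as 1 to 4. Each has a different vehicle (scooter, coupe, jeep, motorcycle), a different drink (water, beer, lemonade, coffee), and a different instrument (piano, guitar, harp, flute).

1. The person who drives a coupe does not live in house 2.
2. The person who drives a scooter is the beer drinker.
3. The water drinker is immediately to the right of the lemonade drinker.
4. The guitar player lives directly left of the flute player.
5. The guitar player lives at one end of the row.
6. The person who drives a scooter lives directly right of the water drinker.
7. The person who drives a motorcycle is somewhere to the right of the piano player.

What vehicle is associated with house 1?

Clue 5: the guitar player is in house 1.
Clue 4 places the flute player in house 2.
So house 2 gets jeep for vehicle.
House 4 instrument: only harp fits.
Clue 7 places the person who drives a motorcycle in house 4.
House 1's vehicle must be coupe (nothing else left).
House 3 vehicle: only scooter fits.
House 3 instrument: only piano fits.
From clue 2, the beer drinker must be in house 3.
The water drinker is in house 2 (clue 6).
The only drink still possible for house 1 is lemonade.
That leaves coffee as the drink for house 4.
So: house 1 = coupe/lemonade/guitar, house 2 = jeep/water/flute, house 3 = scooter/beer/piano, house 4 = motorcycle/coffee/harp.

coupe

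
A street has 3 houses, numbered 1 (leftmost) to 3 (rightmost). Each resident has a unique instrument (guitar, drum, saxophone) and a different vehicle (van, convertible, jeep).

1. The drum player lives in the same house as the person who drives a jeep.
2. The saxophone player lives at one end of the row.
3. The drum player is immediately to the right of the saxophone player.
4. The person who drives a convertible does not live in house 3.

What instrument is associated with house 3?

By clue 3, the drum player is in house 2.
From clue 3, the saxophone player must be in house 1.
That leaves guitar as the instrument for house 3.
Clue 1: the person who drives a jeep is in house 2.
That leaves van as the vehicle for house 3.
The only vehicle still possible for house 1 is convertible.
So: house 1 = saxophone/convertible, house 2 = drum/jeep, house 3 = guitar/van.

guitar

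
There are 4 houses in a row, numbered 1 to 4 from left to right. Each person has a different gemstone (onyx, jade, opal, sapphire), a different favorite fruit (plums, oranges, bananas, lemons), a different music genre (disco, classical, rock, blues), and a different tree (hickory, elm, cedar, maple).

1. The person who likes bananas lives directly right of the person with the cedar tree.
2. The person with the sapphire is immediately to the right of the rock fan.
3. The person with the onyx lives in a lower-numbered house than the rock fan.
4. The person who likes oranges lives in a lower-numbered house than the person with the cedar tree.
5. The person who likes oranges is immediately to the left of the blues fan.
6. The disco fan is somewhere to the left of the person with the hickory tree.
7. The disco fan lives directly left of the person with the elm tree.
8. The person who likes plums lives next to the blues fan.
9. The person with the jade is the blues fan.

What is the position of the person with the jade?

2

The only music genre still possible for house 4 is classical.
So house 1 gets maple for tree.
The only music genre still possible for house 1 is disco.
By clue 7, the person with the elm tree is in house 2.
So house 3 gets cedar for tree.
House 4's tree must be hickory (nothing else left).
Clue 1 places the person who likes bananas in house 4.
The person with the jade is narrowed to house 2 or 3; consider each.
Placing it in house 3 leads to a contradiction, so it's in house 2.
Clue 9: the blues fan is in house 2.
House 3's music genre must be rock (nothing else left).
From clue 2, the person with the sapphire must be in house 4.
Clue 5: the person who likes oranges is in house 1.
That leaves onyx as the gemstone for house 1.
That leaves opal as the gemstone for house 3.
House 2's favorite fruit must be lemons (nothing else left).
House 3 favorite fruit: only plums fits.
So: house 1 = onyx/oranges/disco/maple, house 2 = jade/lemons/blues/elm, house 3 = opal/plums/rock/cedar, house 4 = sapphire/bananas/classical/hickory.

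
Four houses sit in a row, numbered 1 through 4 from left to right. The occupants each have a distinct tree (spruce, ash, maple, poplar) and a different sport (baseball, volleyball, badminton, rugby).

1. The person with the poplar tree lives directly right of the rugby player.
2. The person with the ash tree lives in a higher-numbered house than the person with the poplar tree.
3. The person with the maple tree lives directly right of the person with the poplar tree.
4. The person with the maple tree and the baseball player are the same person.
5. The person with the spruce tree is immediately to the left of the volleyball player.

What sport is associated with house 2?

That leaves spruce as the tree for house 1.
That leaves poplar as the tree for house 2.
The rugby player is in house 1 (clue 1).
Clue 3 places the person with the maple tree in house 3.
Clue 4 places the baseball player in house 3.
By clue 5, the volleyball player is in house 2.
So house 4 gets ash for tree.
That leaves badminton as the sport for house 4.
So: house 1 = spruce/rugby, house 2 = poplar/volleyball, house 3 = maple/baseball, house 4 = ash/badminton.

volleyball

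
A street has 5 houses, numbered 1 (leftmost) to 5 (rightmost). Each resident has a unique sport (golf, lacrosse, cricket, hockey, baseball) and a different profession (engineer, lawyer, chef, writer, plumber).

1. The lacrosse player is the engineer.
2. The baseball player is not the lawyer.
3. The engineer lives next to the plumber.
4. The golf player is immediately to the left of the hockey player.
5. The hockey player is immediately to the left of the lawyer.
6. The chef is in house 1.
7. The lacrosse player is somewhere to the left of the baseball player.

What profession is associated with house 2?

The chef is in house 1 (clue 6).
The baseball player is narrowed to house 3 or 4 or 5; consider each.
Placing it in house 3 and house 4 leads to a contradiction, so it's in house 5.
The golf player is narrowed to house 1 or 2; consider each.
Placing it in house 2 leads to a contradiction, so it's in house 1.
From clue 4, the hockey player must be in house 2.
The lawyer is in house 3 (clue 5).
The lacrosse player is in house 4 (clue 1).
Clue 1 places the engineer in house 4.
From clue 3, the plumber must be in house 5.
House 3's sport must be cricket (nothing else left).
So house 2 gets writer for profession.
So: house 1 = golf/chef, house 2 = hockey/writer, house 3 = cricket/lawyer, house 4 = lacrosse/engineer, house 5 = baseball/plumber.

writer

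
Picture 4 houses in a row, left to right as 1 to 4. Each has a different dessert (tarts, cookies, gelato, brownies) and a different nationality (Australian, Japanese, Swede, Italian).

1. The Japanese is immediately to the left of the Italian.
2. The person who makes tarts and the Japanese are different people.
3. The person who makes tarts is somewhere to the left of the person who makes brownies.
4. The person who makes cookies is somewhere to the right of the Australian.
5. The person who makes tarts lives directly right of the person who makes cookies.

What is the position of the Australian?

1

By clue 5, the person who makes tarts is in house 3.
Clue 5 places the person who makes cookies in house 2.
House 1 dessert: only gelato fits.
House 4's dessert must be brownies (nothing else left).
From clue 4, the Australian must be in house 1.
So house 2 gets Japanese for nationality.
Clue 1 places the Italian in house 3.
That leaves Swede as the nationality for house 4.
So: house 1 = gelato/Australian, house 2 = cookies/Japanese, house 3 = tarts/Italian, house 4 = brownies/Swede.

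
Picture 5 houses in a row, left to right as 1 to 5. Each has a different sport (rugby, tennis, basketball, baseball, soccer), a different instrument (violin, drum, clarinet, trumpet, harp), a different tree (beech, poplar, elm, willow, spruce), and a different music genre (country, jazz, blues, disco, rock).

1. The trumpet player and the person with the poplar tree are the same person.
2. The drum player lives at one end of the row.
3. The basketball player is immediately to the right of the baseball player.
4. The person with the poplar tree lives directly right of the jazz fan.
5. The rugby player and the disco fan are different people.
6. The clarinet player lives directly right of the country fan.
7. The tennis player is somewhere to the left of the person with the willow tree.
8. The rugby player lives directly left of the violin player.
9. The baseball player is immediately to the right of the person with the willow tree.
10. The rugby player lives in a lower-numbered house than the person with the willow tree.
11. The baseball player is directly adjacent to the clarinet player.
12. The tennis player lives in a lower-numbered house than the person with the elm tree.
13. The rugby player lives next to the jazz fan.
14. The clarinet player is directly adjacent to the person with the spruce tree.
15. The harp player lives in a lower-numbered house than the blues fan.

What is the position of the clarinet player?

5

The baseball player is narrowed to house 3 or 4; consider each.
Placing it in house 3 leads to a contradiction, so it's in house 4.
Clue 3: the basketball player is in house 5.
From clue 9, the person with the willow tree must be in house 3.
The only sport still possible for house 3 is soccer.
The only tree still possible for house 1 is beech.
House 5 tree: only elm fits.
By clue 13, the rugby player is in house 2.
That leaves tennis as the sport for house 1.
Clue 8: the violin player is in house 3.
So house 5 gets clarinet for instrument.
Clue 6 places the country fan in house 4.
The person with the spruce tree is in house 4 (clue 14).
So house 1 gets drum for instrument.
The only tree still possible for house 2 is poplar.
Clue 1: the trumpet player is in house 2.
From clue 4, the jazz fan must be in house 1.
That leaves harp as the instrument for house 4.
So house 2 gets rock for music genre.
The blues fan is in house 5 (clue 15).
House 3's music genre must be disco (nothing else left).
So: house 1 = tennis/drum/beech/jazz, house 2 = rugby/trumpet/poplar/rock, house 3 = soccer/violin/willow/disco, house 4 = baseball/harp/spruce/country, house 5 = basketball/clarinet/elm/blues.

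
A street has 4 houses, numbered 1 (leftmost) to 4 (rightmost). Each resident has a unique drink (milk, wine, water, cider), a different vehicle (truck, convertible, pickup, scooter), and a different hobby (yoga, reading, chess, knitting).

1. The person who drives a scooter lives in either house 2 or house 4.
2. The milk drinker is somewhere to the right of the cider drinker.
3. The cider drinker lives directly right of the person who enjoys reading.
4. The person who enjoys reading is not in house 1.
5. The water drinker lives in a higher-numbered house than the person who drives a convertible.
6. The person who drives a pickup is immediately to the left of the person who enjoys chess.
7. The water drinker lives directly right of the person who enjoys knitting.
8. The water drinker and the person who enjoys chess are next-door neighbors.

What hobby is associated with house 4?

yoga

From clue 4, the person who enjoys reading must be in house 2.
That leaves wine as the drink for house 1.
Clue 3 places the cider drinker in house 3.
The person who enjoys chess is in house 3 (clue 8).
That leaves water as the drink for house 2.
House 4's drink must be milk (nothing else left).
House 1 hobby: only knitting fits.
House 4's hobby must be yoga (nothing else left).
Clue 5 places the person who drives a convertible in house 1.
Clue 6 places the person who drives a pickup in house 2.
That leaves truck as the vehicle for house 3.
House 4's vehicle must be scooter (nothing else left).
So: house 1 = wine/convertible/knitting, house 2 = water/pickup/reading, house 3 = cider/truck/chess, house 4 = milk/scooter/yoga.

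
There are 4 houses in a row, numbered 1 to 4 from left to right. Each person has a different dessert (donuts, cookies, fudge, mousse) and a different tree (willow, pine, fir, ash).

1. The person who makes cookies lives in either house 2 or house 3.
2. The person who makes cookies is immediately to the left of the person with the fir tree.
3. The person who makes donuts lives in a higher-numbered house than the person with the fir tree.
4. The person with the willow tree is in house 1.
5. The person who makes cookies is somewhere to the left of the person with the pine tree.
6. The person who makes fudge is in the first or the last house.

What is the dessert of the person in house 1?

fudge

From clue 3, the person who makes donuts must be in house 4.
By clue 3, the person with the fir tree is in house 3.
Clue 4: the person with the willow tree is in house 1.
House 1 dessert: only fudge fits.
The only tree still possible for house 2 is ash.
So house 4 gets pine for tree.
Clue 2: the person who makes cookies is in house 2.
So house 3 gets mousse for dessert.
So: house 1 = fudge/willow, house 2 = cookies/ash, house 3 = mousse/fir, house 4 = donuts/pine.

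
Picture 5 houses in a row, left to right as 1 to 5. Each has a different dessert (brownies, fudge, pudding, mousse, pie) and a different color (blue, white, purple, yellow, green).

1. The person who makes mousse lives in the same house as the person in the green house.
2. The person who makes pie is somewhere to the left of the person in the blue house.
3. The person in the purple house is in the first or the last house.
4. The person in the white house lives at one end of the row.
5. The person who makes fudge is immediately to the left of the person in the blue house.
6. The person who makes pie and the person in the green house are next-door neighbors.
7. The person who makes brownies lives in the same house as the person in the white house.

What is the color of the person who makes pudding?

The person who makes brownies is narrowed to house 1 or 5; consider each.
Placing it in house 1 leads to a contradiction, so it's in house 5.
Clue 7 places the person in the white house in house 5.
The only color still possible for house 1 is purple.
The person who makes fudge is narrowed to house 1 or 2 or 3; consider each.
Placing it in house 1 and house 2 leads to a contradiction, so it's in house 3.
The person in the blue house is in house 4 (clue 5).
From clue 1, the person who makes mousse must be in house 2.
Clue 1 places the person in the green house in house 2.
From clue 6, the person who makes pie must be in house 1.
The only dessert still possible for house 4 is pudding.
That leaves yellow as the color for house 3.
So: house 1 = pie/purple, house 2 = mousse/green, house 3 = fudge/yellow, house 4 = pudding/blue, house 5 = brownies/white.

blue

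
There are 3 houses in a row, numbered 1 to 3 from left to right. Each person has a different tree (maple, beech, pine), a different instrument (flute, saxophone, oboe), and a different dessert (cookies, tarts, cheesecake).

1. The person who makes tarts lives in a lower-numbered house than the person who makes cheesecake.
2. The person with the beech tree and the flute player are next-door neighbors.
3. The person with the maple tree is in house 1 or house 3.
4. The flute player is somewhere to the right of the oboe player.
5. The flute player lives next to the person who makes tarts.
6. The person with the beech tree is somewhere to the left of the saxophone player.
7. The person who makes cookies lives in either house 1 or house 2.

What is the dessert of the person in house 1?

tarts

House 1's instrument must be oboe (nothing else left).
The only dessert still possible for house 3 is cheesecake.
The person with the beech tree is narrowed to house 1 or 2; consider each.
Placing it in house 2 leads to a contradiction, so it's in house 1.
The flute player is in house 2 (clue 2).
Clue 5 places the person who makes tarts in house 1.
The only tree still possible for house 2 is pine.
House 3 tree: only maple fits.
House 3 instrument: only saxophone fits.
House 2's dessert must be cookies (nothing else left).
So: house 1 = beech/oboe/tarts, house 2 = pine/flute/cookies, house 3 = maple/saxophone/cheesecake.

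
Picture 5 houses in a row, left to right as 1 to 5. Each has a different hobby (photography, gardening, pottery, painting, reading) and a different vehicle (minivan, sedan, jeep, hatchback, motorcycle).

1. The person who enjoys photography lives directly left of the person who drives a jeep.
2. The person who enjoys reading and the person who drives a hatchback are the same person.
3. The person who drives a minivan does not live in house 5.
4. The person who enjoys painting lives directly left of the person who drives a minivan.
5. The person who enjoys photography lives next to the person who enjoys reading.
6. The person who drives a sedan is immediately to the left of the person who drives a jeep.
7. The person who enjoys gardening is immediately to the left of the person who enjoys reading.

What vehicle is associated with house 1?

The person who enjoys painting is narrowed to house 1 or 2 or 3; consider each.
Placing it in house 2 and house 3 leads to a contradiction, so it's in house 1.
Clue 4: the person who drives a minivan is in house 2.
House 1's vehicle must be motorcycle (nothing else left).
The person who enjoys photography is narrowed to house 3 or 4; consider each.
Placing it in house 3 leads to a contradiction, so it's in house 4.
Clue 1: the person who drives a jeep is in house 5.
From clue 6, the person who drives a sedan must be in house 4.
House 2 hobby: only gardening fits.
So house 3 gets hatchback for vehicle.
From clue 2, the person who enjoys reading must be in house 3.
The only hobby still possible for house 5 is pottery.
So: house 1 = painting/motorcycle, house 2 = gardening/minivan, house 3 = reading/hatchback, house 4 = photography/sedan, house 5 = pottery/jeep.

motorcycle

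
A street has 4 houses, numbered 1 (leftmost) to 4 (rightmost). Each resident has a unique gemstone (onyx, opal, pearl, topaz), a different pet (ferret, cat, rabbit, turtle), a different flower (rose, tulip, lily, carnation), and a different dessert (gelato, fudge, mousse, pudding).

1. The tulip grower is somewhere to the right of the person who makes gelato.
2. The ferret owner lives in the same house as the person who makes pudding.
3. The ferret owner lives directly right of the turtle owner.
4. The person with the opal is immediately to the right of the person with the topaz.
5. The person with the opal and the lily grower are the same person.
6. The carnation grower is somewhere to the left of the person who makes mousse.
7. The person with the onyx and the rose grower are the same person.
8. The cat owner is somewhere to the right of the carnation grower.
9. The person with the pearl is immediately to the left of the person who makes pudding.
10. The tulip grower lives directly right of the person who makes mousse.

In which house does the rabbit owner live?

1

The carnation grower is narrowed to house 1 or 2; consider each.
Placing it in house 2 leads to a contradiction, so it's in house 1.
The tulip grower is narrowed to house 3 or 4; consider each.
Placing it in house 4 leads to a contradiction, so it's in house 3.
Clue 10: the person who makes mousse is in house 2.
House 1 gemstone: only topaz fits.
That leaves pearl as the gemstone for house 3.
The only pet still possible for house 1 is rabbit.
House 1 dessert: only gelato fits.
From clue 4, the person with the opal must be in house 2.
Clue 5 places the lily grower in house 2.
Clue 9 places the person who makes pudding in house 4.
That leaves onyx as the gemstone for house 4.
That leaves rose as the flower for house 4.
The only dessert still possible for house 3 is fudge.
From clue 2, the ferret owner must be in house 4.
Clue 3 places the turtle owner in house 3.
That leaves cat as the pet for house 2.
So: house 1 = topaz/rabbit/carnation/gelato, house 2 = opal/cat/lily/mousse, house 3 = pearl/turtle/tulip/fudge, house 4 = onyx/ferret/rose/pudding.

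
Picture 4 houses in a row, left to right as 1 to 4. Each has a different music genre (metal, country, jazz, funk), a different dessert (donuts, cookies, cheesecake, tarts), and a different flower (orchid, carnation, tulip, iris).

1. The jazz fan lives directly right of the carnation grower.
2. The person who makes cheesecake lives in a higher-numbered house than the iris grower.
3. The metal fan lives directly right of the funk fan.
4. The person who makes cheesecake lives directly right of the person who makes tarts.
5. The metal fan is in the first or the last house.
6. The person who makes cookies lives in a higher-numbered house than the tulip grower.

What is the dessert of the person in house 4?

Clue 5 places the metal fan in house 4.
The only flower still possible for house 4 is orchid.
From clue 3, the funk fan must be in house 3.
So house 1 gets country for music genre.
So house 2 gets jazz for music genre.
By clue 1, the carnation grower is in house 1.
House 1 dessert: only donuts fits.
The only dessert still possible for house 2 is tarts.
Clue 4: the person who makes cheesecake is in house 3.
The only dessert still possible for house 4 is cookies.
By clue 2, the iris grower is in house 2.
That leaves tulip as the flower for house 3.
So: house 1 = country/donuts/carnation, house 2 = jazz/tarts/iris, house 3 = funk/cheesecake/tulip, house 4 = metal/cookies/orchid.

cookies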